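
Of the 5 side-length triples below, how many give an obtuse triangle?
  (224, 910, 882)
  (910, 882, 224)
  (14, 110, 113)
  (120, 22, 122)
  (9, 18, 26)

2

(224,910,882): 224²+882² = 828100 = 910² → right
(910,882,224): 224²+882² = 828100 = 910² → right
(14,110,113): 14²+110² = 12296 < 12769 = 113² → obtuse
(120,22,122): 22²+120² = 14884 = 122² → right
(9,18,26): 9²+18² = 405 < 676 = 26² → obtuse
2 of the 5 are obtuse.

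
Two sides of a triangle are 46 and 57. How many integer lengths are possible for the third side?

91

The third side lies in the open interval (11, 103).
Integers from 12 to 102 inclusive: 102 − 12 + 1 = 91.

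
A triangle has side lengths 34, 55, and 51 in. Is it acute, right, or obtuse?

acute

Compare the square of the longest side to the sum of squares of the other two: 34² + 51² = 3757 > 3025 = 55².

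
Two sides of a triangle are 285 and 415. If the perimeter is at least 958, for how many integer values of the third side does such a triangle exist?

Triangle inequality: 130 < x < 700. Perimeter ≥ 958 gives x ≥ 958 − 285 − 415 = 258.
So 258 ≤ x < 700; integers 258 through 699: 442 values.

442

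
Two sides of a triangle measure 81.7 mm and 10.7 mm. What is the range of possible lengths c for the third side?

71.0 < c < 92.4 (mm)

By the triangle inequality, c must be less than 81.7 + 10.7 = 92.4 and greater than |81.7 − 10.7| = 71.0.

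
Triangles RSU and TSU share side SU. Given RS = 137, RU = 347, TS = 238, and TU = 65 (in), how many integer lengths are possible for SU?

92

From triangle RSU: 210 < SU < 484.
From triangle TSU: 173 < SU < 303.
Intersection: 210 < SU < 303, so integers 211 through 302: 92 values.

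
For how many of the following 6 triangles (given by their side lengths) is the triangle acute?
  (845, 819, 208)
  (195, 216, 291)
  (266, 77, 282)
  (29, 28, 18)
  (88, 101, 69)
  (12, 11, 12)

3

(845,819,208): 208²+819² = 714025 = 845² → right
(195,216,291): 195²+216² = 84681 = 291² → right
(266,77,282): 77²+266² = 76685 < 79524 = 282² → obtuse
(29,28,18): 18²+28² = 1108 > 841 = 29² → acute
(88,101,69): 69²+88² = 12505 > 10201 = 101² → acute
(12,11,12): 11²+12² = 265 > 144 = 12² → acute
3 of the 6 are acute.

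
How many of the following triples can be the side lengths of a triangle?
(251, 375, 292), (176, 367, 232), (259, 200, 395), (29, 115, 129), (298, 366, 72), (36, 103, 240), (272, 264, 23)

(251,292,375): 251+292 > 375 → valid
(176,232,367): 176+232 > 367 → valid
(200,259,395): 200+259 > 395 → valid
(29,115,129): 29+115 > 129 → valid
(72,298,366): 72+298 > 366 → valid
(36,103,240): 36+103 ≤ 240 → not valid
(23,264,272): 23+264 > 272 → valid
6 of the 7 triples form a triangle.

6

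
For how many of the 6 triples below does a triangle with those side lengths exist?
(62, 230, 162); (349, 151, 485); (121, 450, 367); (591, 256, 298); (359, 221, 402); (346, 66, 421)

3

(62,162,230): 62+162 ≤ 230 → not valid
(151,349,485): 151+349 > 485 → valid
(121,367,450): 121+367 > 450 → valid
(256,298,591): 256+298 ≤ 591 → not valid
(221,359,402): 221+359 > 402 → valid
(66,346,421): 66+346 ≤ 421 → not valid
3 of the 6 triples form a triangle.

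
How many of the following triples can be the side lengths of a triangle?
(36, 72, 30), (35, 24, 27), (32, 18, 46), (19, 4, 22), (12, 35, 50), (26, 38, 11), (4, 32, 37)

(30,36,72): 30+36 ≤ 72 → not valid
(24,27,35): 24+27 > 35 → valid
(18,32,46): 18+32 > 46 → valid
(4,19,22): 4+19 > 22 → valid
(12,35,50): 12+35 ≤ 50 → not valid
(11,26,38): 11+26 ≤ 38 → not valid
(4,32,37): 4+32 ≤ 37 → not valid
3 of the 7 triples form a triangle.

3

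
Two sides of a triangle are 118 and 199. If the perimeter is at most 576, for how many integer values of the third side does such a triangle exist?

Triangle inequality: 81 < x < 317. Perimeter ≤ 576 gives x ≤ 576 − 118 − 199 = 259.
So 81 < x ≤ 259; integers 82 through 259: 178 values.

178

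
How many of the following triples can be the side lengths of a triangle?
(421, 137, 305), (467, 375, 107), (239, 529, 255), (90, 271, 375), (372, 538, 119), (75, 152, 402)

(137,305,421): 137+305 > 421 → valid
(107,375,467): 107+375 > 467 → valid
(239,255,529): 239+255 ≤ 529 → not valid
(90,271,375): 90+271 ≤ 375 → not valid
(119,372,538): 119+372 ≤ 538 → not valid
(75,152,402): 75+152 ≤ 402 → not valid
2 of the 6 triples form a triangle.

2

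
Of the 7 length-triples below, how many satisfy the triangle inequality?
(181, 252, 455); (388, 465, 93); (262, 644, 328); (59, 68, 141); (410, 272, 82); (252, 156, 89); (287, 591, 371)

(181,252,455): 181+252 ≤ 455 → not valid
(93,388,465): 93+388 > 465 → valid
(262,328,644): 262+328 ≤ 644 → not valid
(59,68,141): 59+68 ≤ 141 → not valid
(82,272,410): 82+272 ≤ 410 → not valid
(89,156,252): 89+156 ≤ 252 → not valid
(287,371,591): 287+371 > 591 → valid
2 of the 7 triples form a triangle.

2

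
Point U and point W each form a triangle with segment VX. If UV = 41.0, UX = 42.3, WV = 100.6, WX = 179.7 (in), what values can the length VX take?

79.1 < VX < 83.3

From triangle UVX: |41.0 − 42.3| < VX < 41.0 + 42.3, i.e. 1.3 < VX < 83.3.
From triangle WVX: 79.1 < VX < 280.3.
Both must hold, so VX lies in the intersection.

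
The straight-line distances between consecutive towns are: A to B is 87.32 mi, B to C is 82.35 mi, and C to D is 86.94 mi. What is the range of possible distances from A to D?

The maximum is all hops collinear in one direction: 87.32 + 82.35 + 86.94 = 256.61.
The longest hop is 87.32; the others sum to 169.29. Since 87.32 ≤ 169.29, the path can fold back on itself completely, so the minimum distance is 0.

0 ≤ AD ≤ 256.61 mi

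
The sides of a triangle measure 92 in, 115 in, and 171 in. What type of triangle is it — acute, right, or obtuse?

obtuse

Compare the square of the longest side to the sum of squares of the other two: 92² + 115² = 21689 < 29241 = 171².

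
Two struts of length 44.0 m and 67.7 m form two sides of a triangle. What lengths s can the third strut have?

By the triangle inequality, s must be less than 44.0 + 67.7 = 111.7 and greater than |44.0 − 67.7| = 23.7.

23.7 < s < 111.7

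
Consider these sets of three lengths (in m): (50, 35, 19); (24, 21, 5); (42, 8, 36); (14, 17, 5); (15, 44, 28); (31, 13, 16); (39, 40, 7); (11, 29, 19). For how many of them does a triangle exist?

(19,35,50): 19+35 > 50 → valid
(5,21,24): 5+21 > 24 → valid
(8,36,42): 8+36 > 42 → valid
(5,14,17): 5+14 > 17 → valid
(15,28,44): 15+28 ≤ 44 → not valid
(13,16,31): 13+16 ≤ 31 → not valid
(7,39,40): 7+39 > 40 → valid
(11,19,29): 11+19 > 29 → valid
6 of the 8 triples form a triangle.

6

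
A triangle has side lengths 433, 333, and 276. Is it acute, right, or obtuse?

Compare the square of the longest side to the sum of squares of the other two: 276² + 333² = 187065 < 187489 = 433².

obtuse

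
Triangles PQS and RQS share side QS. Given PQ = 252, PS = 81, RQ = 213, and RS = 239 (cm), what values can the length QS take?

171 < QS < 333

From triangle PQS: |252 − 81| < QS < 252 + 81, i.e. 171 < QS < 333.
From triangle RQS: 26 < QS < 452.
Both must hold, so QS lies in the intersection.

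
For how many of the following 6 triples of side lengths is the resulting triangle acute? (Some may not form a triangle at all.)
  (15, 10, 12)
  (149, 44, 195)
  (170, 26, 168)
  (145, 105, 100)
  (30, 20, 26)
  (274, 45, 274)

(15,10,12): 10²+12² = 244 > 225 = 15² → acute
(149,44,195): 44+149 ≤ 195, not a triangle
(170,26,168): 26²+168² = 28900 = 170² → right
(145,105,100): 100²+105² = 21025 = 145² → right
(30,20,26): 20²+26² = 1076 > 900 = 30² → acute
(274,45,274): 45²+274² = 77101 > 75076 = 274² → acute
3 of the 6 are acute.

3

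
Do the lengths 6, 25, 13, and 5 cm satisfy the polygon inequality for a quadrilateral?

For a quadrilateral, each side must be shorter than the sum of the others.
Here the longest side is 25, but the remaining 3 sides sum to only 24.

No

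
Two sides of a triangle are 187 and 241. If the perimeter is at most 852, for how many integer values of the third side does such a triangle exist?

Triangle inequality: 54 < x < 428. Perimeter ≤ 852 gives x ≤ 852 − 187 − 241 = 424.
So 54 < x ≤ 424; integers 55 through 424: 370 values.

370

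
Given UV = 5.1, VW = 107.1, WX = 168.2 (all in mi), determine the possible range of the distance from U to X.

The maximum is all hops collinear in one direction: 5.1 + 107.1 + 168.2 = 280.4.
The longest hop is 168.2; the others sum to 112.2. Folding the others back against it leaves at least 168.2 − 112.2 = 56.0.

56.0 ≤ UX ≤ 280.4 mi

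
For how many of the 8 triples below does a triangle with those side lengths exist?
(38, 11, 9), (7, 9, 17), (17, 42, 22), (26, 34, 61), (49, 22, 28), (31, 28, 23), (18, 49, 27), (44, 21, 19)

(9,11,38): 9+11 ≤ 38 → not valid
(7,9,17): 7+9 ≤ 17 → not valid
(17,22,42): 17+22 ≤ 42 → not valid
(26,34,61): 26+34 ≤ 61 → not valid
(22,28,49): 22+28 > 49 → valid
(23,28,31): 23+28 > 31 → valid
(18,27,49): 18+27 ≤ 49 → not valid
(19,21,44): 19+21 ≤ 44 → not valid
2 of the 8 triples form a triangle.

2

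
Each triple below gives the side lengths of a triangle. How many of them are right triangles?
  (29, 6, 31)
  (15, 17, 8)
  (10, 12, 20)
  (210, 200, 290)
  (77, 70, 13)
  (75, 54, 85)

2

(29,6,31): 6²+29² = 877 < 961 = 31² → obtuse
(15,17,8): 8²+15² = 289 = 17² → right
(10,12,20): 10²+12² = 244 < 400 = 20² → obtuse
(210,200,290): 200²+210² = 84100 = 290² → right
(77,70,13): 13²+70² = 5069 < 5929 = 77² → obtuse
(75,54,85): 54²+75² = 8541 > 7225 = 85² → acute
2 of the 6 are right.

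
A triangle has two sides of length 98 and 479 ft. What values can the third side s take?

381 < s < 577 (ft)

By the triangle inequality, s must be less than 98 + 479 = 577 and greater than |98 − 479| = 381.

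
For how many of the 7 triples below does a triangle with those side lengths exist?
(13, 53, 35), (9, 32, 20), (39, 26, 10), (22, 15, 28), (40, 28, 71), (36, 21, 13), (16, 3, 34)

(13,35,53): 13+35 ≤ 53 → not valid
(9,20,32): 9+20 ≤ 32 → not valid
(10,26,39): 10+26 ≤ 39 → not valid
(15,22,28): 15+22 > 28 → valid
(28,40,71): 28+40 ≤ 71 → not valid
(13,21,36): 13+21 ≤ 36 → not valid
(3,16,34): 3+16 ≤ 34 → not valid
1 of the 7 triples forms a triangle.

1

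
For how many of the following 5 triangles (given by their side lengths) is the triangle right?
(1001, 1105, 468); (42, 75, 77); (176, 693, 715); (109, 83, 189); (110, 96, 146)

3

(1001,1105,468): 468²+1001² = 1221025 = 1105² → right
(42,75,77): 42²+75² = 7389 > 5929 = 77² → acute
(176,693,715): 176²+693² = 511225 = 715² → right
(109,83,189): 83²+109² = 18770 < 35721 = 189² → obtuse
(110,96,146): 96²+110² = 21316 = 146² → right
3 of the 5 are right.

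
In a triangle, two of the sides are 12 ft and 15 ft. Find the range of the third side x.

3 < x < 27

By the triangle inequality, x must be less than 12 + 15 = 27 and greater than |12 − 15| = 3.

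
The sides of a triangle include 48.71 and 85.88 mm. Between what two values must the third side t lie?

By the triangle inequality, t must be less than 48.71 + 85.88 = 134.59 and greater than |48.71 − 85.88| = 37.17.

37.17 < t < 134.59 (mm)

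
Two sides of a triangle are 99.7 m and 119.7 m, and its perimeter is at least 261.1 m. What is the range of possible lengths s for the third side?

Triangle inequality alone gives 20.0 < s < 219.4.
The perimeter condition gives s ≥ 261.1 − 99.7 − 119.7 = 41.7.
Intersecting the two: 41.7 ≤ s < 219.4.

41.7 ≤ s < 219.4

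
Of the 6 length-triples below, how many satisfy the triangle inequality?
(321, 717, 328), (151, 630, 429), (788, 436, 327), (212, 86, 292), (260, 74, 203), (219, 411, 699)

2

(321,328,717): 321+328 ≤ 717 → not valid
(151,429,630): 151+429 ≤ 630 → not valid
(327,436,788): 327+436 ≤ 788 → not valid
(86,212,292): 86+212 > 292 → valid
(74,203,260): 74+203 > 260 → valid
(219,411,699): 219+411 ≤ 699 → not valid
2 of the 6 triples form a triangle.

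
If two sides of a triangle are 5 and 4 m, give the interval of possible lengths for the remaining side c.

By the triangle inequality, c must be less than 5 + 4 = 9 and greater than |5 − 4| = 1.

1 < c < 9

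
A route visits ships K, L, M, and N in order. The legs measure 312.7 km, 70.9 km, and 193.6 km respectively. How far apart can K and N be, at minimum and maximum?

The maximum is all hops collinear in one direction: 312.7 + 70.9 + 193.6 = 577.2.
The longest hop is 312.7; the others sum to 264.5. Folding the others back against it leaves at least 312.7 − 264.5 = 48.2.

48.2 ≤ KN ≤ 577.2 km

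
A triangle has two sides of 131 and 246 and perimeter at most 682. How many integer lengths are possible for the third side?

190

Triangle inequality: 115 < x < 377. Perimeter ≤ 682 gives x ≤ 682 − 131 − 246 = 305.
So 115 < x ≤ 305; integers 116 through 305: 190 values.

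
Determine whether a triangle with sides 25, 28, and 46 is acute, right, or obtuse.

Compare the square of the longest side to the sum of squares of the other two: 25² + 28² = 1409 < 2116 = 46².

obtuse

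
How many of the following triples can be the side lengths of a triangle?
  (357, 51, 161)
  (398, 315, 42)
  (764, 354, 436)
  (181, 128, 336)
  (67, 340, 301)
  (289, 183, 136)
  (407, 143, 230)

(51,161,357): 51+161 ≤ 357 → not valid
(42,315,398): 42+315 ≤ 398 → not valid
(354,436,764): 354+436 > 764 → valid
(128,181,336): 128+181 ≤ 336 → not valid
(67,301,340): 67+301 > 340 → valid
(136,183,289): 136+183 > 289 → valid
(143,230,407): 143+230 ≤ 407 → not valid
3 of the 7 triples form a triangle.

3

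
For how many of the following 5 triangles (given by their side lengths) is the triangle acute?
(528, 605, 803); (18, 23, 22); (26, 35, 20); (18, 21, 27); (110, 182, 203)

3

(528,605,803): 528²+605² = 644809 = 803² → right
(18,23,22): 18²+22² = 808 > 529 = 23² → acute
(26,35,20): 20²+26² = 1076 < 1225 = 35² → obtuse
(18,21,27): 18²+21² = 765 > 729 = 27² → acute
(110,182,203): 110²+182² = 45224 > 41209 = 203² → acute
3 of the 5 are acute.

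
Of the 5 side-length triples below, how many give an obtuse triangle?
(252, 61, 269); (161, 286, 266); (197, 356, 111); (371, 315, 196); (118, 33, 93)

(252,61,269): 61²+252² = 67225 < 72361 = 269² → obtuse
(161,286,266): 161²+266² = 96677 > 81796 = 286² → acute
(197,356,111): 111+197 ≤ 356, not a triangle
(371,315,196): 196²+315² = 137641 = 371² → right
(118,33,93): 33²+93² = 9738 < 13924 = 118² → obtuse
2 of the 5 are obtuse.

2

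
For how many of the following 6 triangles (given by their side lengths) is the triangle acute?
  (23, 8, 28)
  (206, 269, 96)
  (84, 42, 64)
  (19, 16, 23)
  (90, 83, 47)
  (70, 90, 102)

(23,8,28): 8²+23² = 593 < 784 = 28² → obtuse
(206,269,96): 96²+206² = 51652 < 72361 = 269² → obtuse
(84,42,64): 42²+64² = 5860 < 7056 = 84² → obtuse
(19,16,23): 16²+19² = 617 > 529 = 23² → acute
(90,83,47): 47²+83² = 9098 > 8100 = 90² → acute
(70,90,102): 70²+90² = 13000 > 10404 = 102² → acute
3 of the 6 are acute.

3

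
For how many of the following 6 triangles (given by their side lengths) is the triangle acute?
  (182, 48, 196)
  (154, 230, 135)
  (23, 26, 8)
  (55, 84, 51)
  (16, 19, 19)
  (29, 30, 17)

2

(182,48,196): 48²+182² = 35428 < 38416 = 196² → obtuse
(154,230,135): 135²+154² = 41941 < 52900 = 230² → obtuse
(23,26,8): 8²+23² = 593 < 676 = 26² → obtuse
(55,84,51): 51²+55² = 5626 < 7056 = 84² → obtuse
(16,19,19): 16²+19² = 617 > 361 = 19² → acute
(29,30,17): 17²+29² = 1130 > 900 = 30² → acute
2 of the 6 are acute.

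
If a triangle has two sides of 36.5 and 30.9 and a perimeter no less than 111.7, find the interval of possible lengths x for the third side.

44.3 ≤ x < 67.4

Triangle inequality alone gives 5.6 < x < 67.4.
The perimeter condition gives x ≥ 111.7 − 36.5 − 30.9 = 44.3.
Intersecting the two: 44.3 ≤ x < 67.4.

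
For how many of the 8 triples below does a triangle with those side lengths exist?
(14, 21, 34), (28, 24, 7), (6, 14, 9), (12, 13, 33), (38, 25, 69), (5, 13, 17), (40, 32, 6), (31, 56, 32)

(14,21,34): 14+21 > 34 → valid
(7,24,28): 7+24 > 28 → valid
(6,9,14): 6+9 > 14 → valid
(12,13,33): 12+13 ≤ 33 → not valid
(25,38,69): 25+38 ≤ 69 → not valid
(5,13,17): 5+13 > 17 → valid
(6,32,40): 6+32 ≤ 40 → not valid
(31,32,56): 31+32 > 56 → valid
5 of the 8 triples form a triangle.

5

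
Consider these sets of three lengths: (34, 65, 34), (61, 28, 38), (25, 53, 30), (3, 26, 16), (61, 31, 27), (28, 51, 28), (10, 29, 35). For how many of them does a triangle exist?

(34,34,65): 34+34 > 65 → valid
(28,38,61): 28+38 > 61 → valid
(25,30,53): 25+30 > 53 → valid
(3,16,26): 3+16 ≤ 26 → not valid
(27,31,61): 27+31 ≤ 61 → not valid
(28,28,51): 28+28 > 51 → valid
(10,29,35): 10+29 > 35 → valid
5 of the 7 triples form a triangle.

5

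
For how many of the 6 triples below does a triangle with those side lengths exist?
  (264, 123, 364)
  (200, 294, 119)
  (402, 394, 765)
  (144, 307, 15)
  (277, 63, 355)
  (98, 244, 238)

(123,264,364): 123+264 > 364 → valid
(119,200,294): 119+200 > 294 → valid
(394,402,765): 394+402 > 765 → valid
(15,144,307): 15+144 ≤ 307 → not valid
(63,277,355): 63+277 ≤ 355 → not valid
(98,238,244): 98+238 > 244 → valid
4 of the 6 triples form a triangle.

4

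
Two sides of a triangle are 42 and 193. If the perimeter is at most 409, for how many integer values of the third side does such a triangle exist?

Triangle inequality: 151 < x < 235. Perimeter ≤ 409 gives x ≤ 409 − 42 − 193 = 174.
So 151 < x ≤ 174; integers 152 through 174: 23 values.

23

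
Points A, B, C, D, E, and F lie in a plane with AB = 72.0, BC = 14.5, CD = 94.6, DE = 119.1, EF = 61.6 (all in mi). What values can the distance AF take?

The maximum is all hops collinear in one direction: 72.0 + 14.5 + 94.6 + 119.1 + 61.6 = 361.8.
The longest hop is 119.1; the others sum to 242.7. Since 119.1 ≤ 242.7, the path can fold back on itself completely, so the minimum distance is 0.

0 ≤ AF ≤ 361.8 mi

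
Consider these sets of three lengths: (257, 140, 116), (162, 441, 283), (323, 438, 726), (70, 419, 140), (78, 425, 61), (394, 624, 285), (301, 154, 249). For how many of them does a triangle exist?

4

(116,140,257): 116+140 ≤ 257 → not valid
(162,283,441): 162+283 > 441 → valid
(323,438,726): 323+438 > 726 → valid
(70,140,419): 70+140 ≤ 419 → not valid
(61,78,425): 61+78 ≤ 425 → not valid
(285,394,624): 285+394 > 624 → valid
(154,249,301): 154+249 > 301 → valid
4 of the 7 triples form a triangle.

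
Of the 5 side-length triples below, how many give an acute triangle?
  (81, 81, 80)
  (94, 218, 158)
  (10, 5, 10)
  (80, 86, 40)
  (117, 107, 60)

4

(81,81,80): 80²+81² = 12961 > 6561 = 81² → acute
(94,218,158): 94²+158² = 33800 < 47524 = 218² → obtuse
(10,5,10): 5²+10² = 125 > 100 = 10² → acute
(80,86,40): 40²+80² = 8000 > 7396 = 86² → acute
(117,107,60): 60²+107² = 15049 > 13689 = 117² → acute
4 of the 5 are acute.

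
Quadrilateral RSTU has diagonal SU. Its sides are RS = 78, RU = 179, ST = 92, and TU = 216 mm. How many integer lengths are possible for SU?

132

From triangle RSU: 101 < SU < 257.
From triangle TSU: 124 < SU < 308.
Intersection: 124 < SU < 257, so integers 125 through 256: 132 values.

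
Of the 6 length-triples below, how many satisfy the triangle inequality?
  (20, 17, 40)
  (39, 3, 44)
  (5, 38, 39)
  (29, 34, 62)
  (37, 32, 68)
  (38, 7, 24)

3

(17,20,40): 17+20 ≤ 40 → not valid
(3,39,44): 3+39 ≤ 44 → not valid
(5,38,39): 5+38 > 39 → valid
(29,34,62): 29+34 > 62 → valid
(32,37,68): 32+37 > 68 → valid
(7,24,38): 7+24 ≤ 38 → not valid
3 of the 6 triples form a triangle.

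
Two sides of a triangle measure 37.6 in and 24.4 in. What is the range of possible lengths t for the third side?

13.2 < t < 62.0 (in)

By the triangle inequality, t must be less than 37.6 + 24.4 = 62.0 and greater than |37.6 − 24.4| = 13.2.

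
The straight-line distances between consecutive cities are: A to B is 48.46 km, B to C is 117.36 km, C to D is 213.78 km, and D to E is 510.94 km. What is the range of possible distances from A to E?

131.34 ≤ AE ≤ 890.54 km

The maximum is all hops collinear in one direction: 48.46 + 117.36 + 213.78 + 510.94 = 890.54.
The longest hop is 510.94; the others sum to 379.60. Folding the others back against it leaves at least 510.94 − 379.60 = 131.34.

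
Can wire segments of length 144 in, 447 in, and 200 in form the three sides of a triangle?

The longest side is 447, but the other two sum to only 344.
344 < 447, so the triangle inequality fails.

No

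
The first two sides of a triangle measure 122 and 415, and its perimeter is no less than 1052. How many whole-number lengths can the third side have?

Triangle inequality: 293 < x < 537. Perimeter ≥ 1052 gives x ≥ 1052 − 122 − 415 = 515.
So 515 ≤ x < 537; integers 515 through 536: 22 values.

22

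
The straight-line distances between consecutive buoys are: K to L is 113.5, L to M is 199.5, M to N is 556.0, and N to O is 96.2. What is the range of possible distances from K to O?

The maximum is all hops collinear in one direction: 113.5 + 199.5 + 556.0 + 96.2 = 965.2.
The longest hop is 556.0; the others sum to 409.2. Folding the others back against it leaves at least 556.0 − 409.2 = 146.8.

146.8 ≤ KO ≤ 965.2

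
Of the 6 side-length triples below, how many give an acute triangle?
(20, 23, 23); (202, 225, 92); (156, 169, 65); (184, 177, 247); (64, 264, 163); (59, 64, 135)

2

(20,23,23): 20²+23² = 929 > 529 = 23² → acute
(202,225,92): 92²+202² = 49268 < 50625 = 225² → obtuse
(156,169,65): 65²+156² = 28561 = 169² → right
(184,177,247): 177²+184² = 65185 > 61009 = 247² → acute
(64,264,163): 64+163 ≤ 264, not a triangle
(59,64,135): 59+64 ≤ 135, not a triangle
2 of the 6 are acute.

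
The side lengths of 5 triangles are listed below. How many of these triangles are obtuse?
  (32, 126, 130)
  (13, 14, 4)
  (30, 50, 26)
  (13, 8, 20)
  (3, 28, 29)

4

(32,126,130): 32²+126² = 16900 = 130² → right
(13,14,4): 4²+13² = 185 < 196 = 14² → obtuse
(30,50,26): 26²+30² = 1576 < 2500 = 50² → obtuse
(13,8,20): 8²+13² = 233 < 400 = 20² → obtuse
(3,28,29): 3²+28² = 793 < 841 = 29² → obtuse
4 of the 5 are obtuse.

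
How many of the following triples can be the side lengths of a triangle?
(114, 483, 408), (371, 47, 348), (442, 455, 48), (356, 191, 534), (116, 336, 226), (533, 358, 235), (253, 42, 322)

6

(114,408,483): 114+408 > 483 → valid
(47,348,371): 47+348 > 371 → valid
(48,442,455): 48+442 > 455 → valid
(191,356,534): 191+356 > 534 → valid
(116,226,336): 116+226 > 336 → valid
(235,358,533): 235+358 > 533 → valid
(42,253,322): 42+253 ≤ 322 → not valid
6 of the 7 triples form a triangle.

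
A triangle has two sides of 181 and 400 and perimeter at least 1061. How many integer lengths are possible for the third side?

101

Triangle inequality: 219 < x < 581. Perimeter ≥ 1061 gives x ≥ 1061 − 181 − 400 = 480.
So 480 ≤ x < 581; integers 480 through 580: 101 values.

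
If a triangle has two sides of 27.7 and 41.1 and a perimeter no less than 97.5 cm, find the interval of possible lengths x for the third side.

Triangle inequality alone gives 13.4 < x < 68.8.
The perimeter condition gives x ≥ 97.5 − 27.7 − 41.1 = 28.7.
Intersecting the two: 28.7 ≤ x < 68.8.

28.7 ≤ x < 68.8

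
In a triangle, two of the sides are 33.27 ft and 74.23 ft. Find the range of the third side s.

By the triangle inequality, s must be less than 33.27 + 74.23 = 107.50 and greater than |33.27 − 74.23| = 40.96.

40.96 < s < 107.50 (ft)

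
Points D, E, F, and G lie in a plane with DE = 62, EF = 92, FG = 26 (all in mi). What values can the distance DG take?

The maximum is all hops collinear in one direction: 62 + 92 + 26 = 180.
The longest hop is 92; the others sum to 88. Folding the others back against it leaves at least 92 − 88 = 4.

4 ≤ DG ≤ 180 mi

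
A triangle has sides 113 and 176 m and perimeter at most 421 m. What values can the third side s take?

63 < s ≤ 132

Triangle inequality alone gives 63 < s < 289.
The perimeter condition gives s ≤ 421 − 113 − 176 = 132.
Intersecting the two: 63 < s ≤ 132.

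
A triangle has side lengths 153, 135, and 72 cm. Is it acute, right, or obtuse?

right

Compare the square of the longest side to the sum of squares of the other two: 72² + 135² = 23409 = 153².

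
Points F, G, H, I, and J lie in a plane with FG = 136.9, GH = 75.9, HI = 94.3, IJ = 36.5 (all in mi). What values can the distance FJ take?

0 ≤ FJ ≤ 343.6 mi

The maximum is all hops collinear in one direction: 136.9 + 75.9 + 94.3 + 36.5 = 343.6.
The longest hop is 136.9; the others sum to 206.7. Since 136.9 ≤ 206.7, the path can fold back on itself completely, so the minimum distance is 0.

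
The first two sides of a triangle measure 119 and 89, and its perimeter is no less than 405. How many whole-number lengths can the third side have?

11

Triangle inequality: 30 < x < 208. Perimeter ≥ 405 gives x ≥ 405 − 119 − 89 = 197.
So 197 ≤ x < 208; integers 197 through 207: 11 values.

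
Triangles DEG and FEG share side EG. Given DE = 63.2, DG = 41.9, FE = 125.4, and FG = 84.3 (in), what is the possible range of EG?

From triangle DEG: |63.2 − 41.9| < EG < 63.2 + 41.9, i.e. 21.3 < EG < 105.1.
From triangle FEG: 41.1 < EG < 209.7.
Both must hold, so EG lies in the intersection.

41.1 < EG < 105.1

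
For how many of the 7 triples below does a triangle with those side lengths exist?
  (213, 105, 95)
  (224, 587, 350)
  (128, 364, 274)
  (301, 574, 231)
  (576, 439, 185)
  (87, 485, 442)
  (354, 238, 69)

3

(95,105,213): 95+105 ≤ 213 → not valid
(224,350,587): 224+350 ≤ 587 → not valid
(128,274,364): 128+274 > 364 → valid
(231,301,574): 231+301 ≤ 574 → not valid
(185,439,576): 185+439 > 576 → valid
(87,442,485): 87+442 > 485 → valid
(69,238,354): 69+238 ≤ 354 → not valid
3 of the 7 triples form a triangle.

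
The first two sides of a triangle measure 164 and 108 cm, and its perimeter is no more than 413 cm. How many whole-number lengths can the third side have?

85

Triangle inequality: 56 < x < 272. Perimeter ≤ 413 gives x ≤ 413 − 164 − 108 = 141.
So 56 < x ≤ 141; integers 57 through 141: 85 values.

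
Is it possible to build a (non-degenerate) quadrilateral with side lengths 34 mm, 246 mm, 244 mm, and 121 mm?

Yes

A quadrilateral exists iff every side is shorter than the sum of the others — equivalently, the longest side is less than the sum of the rest.
Longest side 246 < 399 (sum of the remaining 3), so yes.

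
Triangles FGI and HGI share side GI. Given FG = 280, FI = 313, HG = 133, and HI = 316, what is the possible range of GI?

183 < GI < 449

From triangle FGI: |280 − 313| < GI < 280 + 313, i.e. 33 < GI < 593.
From triangle HGI: 183 < GI < 449.
Both must hold, so GI lies in the intersection.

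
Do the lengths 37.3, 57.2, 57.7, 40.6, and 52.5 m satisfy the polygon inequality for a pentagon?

Yes

A pentagon exists iff every side is shorter than the sum of the others — equivalently, the longest side is less than the sum of the rest.
Longest side 57.7 < 187.6 (sum of the remaining 4), so yes.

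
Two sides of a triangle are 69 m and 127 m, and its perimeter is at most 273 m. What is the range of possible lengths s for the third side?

58 < s ≤ 77

Triangle inequality alone gives 58 < s < 196.
The perimeter condition gives s ≤ 273 − 69 − 127 = 77.
Intersecting the two: 58 < s ≤ 77.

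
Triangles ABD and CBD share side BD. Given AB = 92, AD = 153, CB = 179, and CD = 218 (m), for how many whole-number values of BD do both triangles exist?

183

From triangle ABD: 61 < BD < 245.
From triangle CBD: 39 < BD < 397.
Intersection: 61 < BD < 245, so integers 62 through 244: 183 values.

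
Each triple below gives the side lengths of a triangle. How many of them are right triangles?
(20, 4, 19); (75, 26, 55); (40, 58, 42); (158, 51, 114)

1

(20,4,19): 4²+19² = 377 < 400 = 20² → obtuse
(75,26,55): 26²+55² = 3701 < 5625 = 75² → obtuse
(40,58,42): 40²+42² = 3364 = 58² → right
(158,51,114): 51²+114² = 15597 < 24964 = 158² → obtuse
1 of the 4 is right.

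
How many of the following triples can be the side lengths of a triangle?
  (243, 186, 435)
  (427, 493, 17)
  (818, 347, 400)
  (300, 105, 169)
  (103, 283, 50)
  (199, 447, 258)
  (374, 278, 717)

1

(186,243,435): 186+243 ≤ 435 → not valid
(17,427,493): 17+427 ≤ 493 → not valid
(347,400,818): 347+400 ≤ 818 → not valid
(105,169,300): 105+169 ≤ 300 → not valid
(50,103,283): 50+103 ≤ 283 → not valid
(199,258,447): 199+258 > 447 → valid
(278,374,717): 278+374 ≤ 717 → not valid
1 of the 7 triples forms a triangle.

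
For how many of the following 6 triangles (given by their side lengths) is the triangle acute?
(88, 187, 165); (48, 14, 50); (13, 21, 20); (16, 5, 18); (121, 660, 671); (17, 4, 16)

(88,187,165): 88²+165² = 34969 = 187² → right
(48,14,50): 14²+48² = 2500 = 50² → right
(13,21,20): 13²+20² = 569 > 441 = 21² → acute
(16,5,18): 5²+16² = 281 < 324 = 18² → obtuse
(121,660,671): 121²+660² = 450241 = 671² → right
(17,4,16): 4²+16² = 272 < 289 = 17² → obtuse
1 of the 6 is acute.

1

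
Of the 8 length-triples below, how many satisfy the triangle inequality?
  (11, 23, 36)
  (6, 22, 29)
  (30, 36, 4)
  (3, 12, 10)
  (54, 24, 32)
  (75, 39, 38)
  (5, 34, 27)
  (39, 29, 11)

4

(11,23,36): 11+23 ≤ 36 → not valid
(6,22,29): 6+22 ≤ 29 → not valid
(4,30,36): 4+30 ≤ 36 → not valid
(3,10,12): 3+10 > 12 → valid
(24,32,54): 24+32 > 54 → valid
(38,39,75): 38+39 > 75 → valid
(5,27,34): 5+27 ≤ 34 → not valid
(11,29,39): 11+29 > 39 → valid
4 of the 8 triples form a triangle.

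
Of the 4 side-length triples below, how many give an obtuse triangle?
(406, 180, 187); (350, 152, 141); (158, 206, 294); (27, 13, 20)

2

(406,180,187): 180+187 ≤ 406, not a triangle
(350,152,141): 141+152 ≤ 350, not a triangle
(158,206,294): 158²+206² = 67400 < 86436 = 294² → obtuse
(27,13,20): 13²+20² = 569 < 729 = 27² → obtuse
2 of the 4 are obtuse.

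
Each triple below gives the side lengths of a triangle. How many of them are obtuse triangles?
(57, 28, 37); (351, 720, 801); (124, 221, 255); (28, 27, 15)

2

(57,28,37): 28²+37² = 2153 < 3249 = 57² → obtuse
(351,720,801): 351²+720² = 641601 = 801² → right
(124,221,255): 124²+221² = 64217 < 65025 = 255² → obtuse
(28,27,15): 15²+27² = 954 > 784 = 28² → acute
2 of the 4 are obtuse.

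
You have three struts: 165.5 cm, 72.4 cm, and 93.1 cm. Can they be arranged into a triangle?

The two shorter sides sum to 165.5, exactly equal to the longest side 165.5.
That gives only a degenerate (flat) triangle — the inequality must be strict.

No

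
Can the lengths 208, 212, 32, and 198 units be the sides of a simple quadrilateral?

Yes

A quadrilateral exists iff every side is shorter than the sum of the others — equivalently, the longest side is less than the sum of the rest.
Longest side 212 < 438 (sum of the remaining 3), so yes.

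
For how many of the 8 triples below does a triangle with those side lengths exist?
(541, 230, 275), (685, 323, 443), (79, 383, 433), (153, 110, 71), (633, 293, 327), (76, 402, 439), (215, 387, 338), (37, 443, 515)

(230,275,541): 230+275 ≤ 541 → not valid
(323,443,685): 323+443 > 685 → valid
(79,383,433): 79+383 > 433 → valid
(71,110,153): 71+110 > 153 → valid
(293,327,633): 293+327 ≤ 633 → not valid
(76,402,439): 76+402 > 439 → valid
(215,338,387): 215+338 > 387 → valid
(37,443,515): 37+443 ≤ 515 → not valid
5 of the 8 triples form a triangle.

5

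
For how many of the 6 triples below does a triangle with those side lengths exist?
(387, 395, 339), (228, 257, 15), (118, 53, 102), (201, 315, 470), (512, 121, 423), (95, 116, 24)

5

(339,387,395): 339+387 > 395 → valid
(15,228,257): 15+228 ≤ 257 → not valid
(53,102,118): 53+102 > 118 → valid
(201,315,470): 201+315 > 470 → valid
(121,423,512): 121+423 > 512 → valid
(24,95,116): 24+95 > 116 → valid
5 of the 6 triples form a triangle.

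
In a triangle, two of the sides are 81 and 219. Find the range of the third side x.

138 < x < 300

By the triangle inequality, x must be less than 81 + 219 = 300 and greater than |81 − 219| = 138.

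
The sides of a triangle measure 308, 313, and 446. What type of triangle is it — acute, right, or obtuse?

obtuse

Compare the square of the longest side to the sum of squares of the other two: 308² + 313² = 192833 < 198916 = 446².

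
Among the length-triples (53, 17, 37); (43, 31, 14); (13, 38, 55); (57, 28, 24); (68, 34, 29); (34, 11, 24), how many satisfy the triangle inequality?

3

(17,37,53): 17+37 > 53 → valid
(14,31,43): 14+31 > 43 → valid
(13,38,55): 13+38 ≤ 55 → not valid
(24,28,57): 24+28 ≤ 57 → not valid
(29,34,68): 29+34 ≤ 68 → not valid
(11,24,34): 11+24 > 34 → valid
3 of the 6 triples form a triangle.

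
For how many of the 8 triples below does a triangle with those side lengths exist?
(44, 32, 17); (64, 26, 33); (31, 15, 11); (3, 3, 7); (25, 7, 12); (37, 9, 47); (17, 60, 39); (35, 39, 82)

1

(17,32,44): 17+32 > 44 → valid
(26,33,64): 26+33 ≤ 64 → not valid
(11,15,31): 11+15 ≤ 31 → not valid
(3,3,7): 3+3 ≤ 7 → not valid
(7,12,25): 7+12 ≤ 25 → not valid
(9,37,47): 9+37 ≤ 47 → not valid
(17,39,60): 17+39 ≤ 60 → not valid
(35,39,82): 35+39 ≤ 82 → not valid
1 of the 8 triples forms a triangle.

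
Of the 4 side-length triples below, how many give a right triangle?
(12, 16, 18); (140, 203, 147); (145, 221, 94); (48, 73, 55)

(12,16,18): 12²+16² = 400 > 324 = 18² → acute
(140,203,147): 140²+147² = 41209 = 203² → right
(145,221,94): 94²+145² = 29861 < 48841 = 221² → obtuse
(48,73,55): 48²+55² = 5329 = 73² → right
2 of the 4 are right.

2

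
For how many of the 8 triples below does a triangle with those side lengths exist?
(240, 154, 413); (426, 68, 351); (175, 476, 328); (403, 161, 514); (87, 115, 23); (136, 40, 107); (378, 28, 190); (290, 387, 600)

4

(154,240,413): 154+240 ≤ 413 → not valid
(68,351,426): 68+351 ≤ 426 → not valid
(175,328,476): 175+328 > 476 → valid
(161,403,514): 161+403 > 514 → valid
(23,87,115): 23+87 ≤ 115 → not valid
(40,107,136): 40+107 > 136 → valid
(28,190,378): 28+190 ≤ 378 → not valid
(290,387,600): 290+387 > 600 → valid
4 of the 8 triples form a triangle.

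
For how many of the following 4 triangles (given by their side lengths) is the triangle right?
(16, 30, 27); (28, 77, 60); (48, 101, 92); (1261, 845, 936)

1

(16,30,27): 16²+27² = 985 > 900 = 30² → acute
(28,77,60): 28²+60² = 4384 < 5929 = 77² → obtuse
(48,101,92): 48²+92² = 10768 > 10201 = 101² → acute
(1261,845,936): 845²+936² = 1590121 = 1261² → right
1 of the 4 is right.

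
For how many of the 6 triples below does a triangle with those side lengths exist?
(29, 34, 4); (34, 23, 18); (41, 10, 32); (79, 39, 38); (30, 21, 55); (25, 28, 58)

(4,29,34): 4+29 ≤ 34 → not valid
(18,23,34): 18+23 > 34 → valid
(10,32,41): 10+32 > 41 → valid
(38,39,79): 38+39 ≤ 79 → not valid
(21,30,55): 21+30 ≤ 55 → not valid
(25,28,58): 25+28 ≤ 58 → not valid
2 of the 6 triples form a triangle.

2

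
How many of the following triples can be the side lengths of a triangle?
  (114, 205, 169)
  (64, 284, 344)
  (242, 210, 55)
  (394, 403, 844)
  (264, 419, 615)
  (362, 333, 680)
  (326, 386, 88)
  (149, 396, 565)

(114,169,205): 114+169 > 205 → valid
(64,284,344): 64+284 > 344 → valid
(55,210,242): 55+210 > 242 → valid
(394,403,844): 394+403 ≤ 844 → not valid
(264,419,615): 264+419 > 615 → valid
(333,362,680): 333+362 > 680 → valid
(88,326,386): 88+326 > 386 → valid
(149,396,565): 149+396 ≤ 565 → not valid
6 of the 8 triples form a triangle.

6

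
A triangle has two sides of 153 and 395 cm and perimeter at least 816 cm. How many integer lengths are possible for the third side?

Triangle inequality: 242 < x < 548. Perimeter ≥ 816 gives x ≥ 816 − 153 − 395 = 268.
So 268 ≤ x < 548; integers 268 through 547: 280 values.

280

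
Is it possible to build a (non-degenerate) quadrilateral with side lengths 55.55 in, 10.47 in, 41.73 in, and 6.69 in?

Yes

A quadrilateral exists iff every side is shorter than the sum of the others — equivalently, the longest side is less than the sum of the rest.
Longest side 55.55 < 58.89 (sum of the remaining 3), so yes.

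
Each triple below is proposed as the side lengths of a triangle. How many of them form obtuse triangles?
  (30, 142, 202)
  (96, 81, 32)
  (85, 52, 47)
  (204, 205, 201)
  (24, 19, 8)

3

(30,142,202): 30+142 ≤ 202, not a triangle
(96,81,32): 32²+81² = 7585 < 9216 = 96² → obtuse
(85,52,47): 47²+52² = 4913 < 7225 = 85² → obtuse
(204,205,201): 201²+204² = 82017 > 42025 = 205² → acute
(24,19,8): 8²+19² = 425 < 576 = 24² → obtuse
3 of the 5 are obtuse.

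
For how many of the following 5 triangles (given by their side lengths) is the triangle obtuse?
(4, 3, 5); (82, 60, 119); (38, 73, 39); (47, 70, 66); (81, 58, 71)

2

(4,3,5): 3²+4² = 25 = 5² → right
(82,60,119): 60²+82² = 10324 < 14161 = 119² → obtuse
(38,73,39): 38²+39² = 2965 < 5329 = 73² → obtuse
(47,70,66): 47²+66² = 6565 > 4900 = 70² → acute
(81,58,71): 58²+71² = 8405 > 6561 = 81² → acute
2 of the 5 are obtuse.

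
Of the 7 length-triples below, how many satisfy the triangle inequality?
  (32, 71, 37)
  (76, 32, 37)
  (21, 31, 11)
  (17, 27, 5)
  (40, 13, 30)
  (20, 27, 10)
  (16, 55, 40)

(32,37,71): 32+37 ≤ 71 → not valid
(32,37,76): 32+37 ≤ 76 → not valid
(11,21,31): 11+21 > 31 → valid
(5,17,27): 5+17 ≤ 27 → not valid
(13,30,40): 13+30 > 40 → valid
(10,20,27): 10+20 > 27 → valid
(16,40,55): 16+40 > 55 → valid
4 of the 7 triples form a triangle.

4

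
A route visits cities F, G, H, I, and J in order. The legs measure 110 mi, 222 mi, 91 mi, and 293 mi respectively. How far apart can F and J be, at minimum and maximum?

The maximum is all hops collinear in one direction: 110 + 222 + 91 + 293 = 716.
The longest hop is 293; the others sum to 423. Since 293 ≤ 423, the path can fold back on itself completely, so the minimum distance is 0.

0 ≤ FJ ≤ 716 mi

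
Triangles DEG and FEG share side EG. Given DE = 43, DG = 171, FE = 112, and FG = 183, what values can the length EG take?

128 < EG < 214

From triangle DEG: |43 − 171| < EG < 43 + 171, i.e. 128 < EG < 214.
From triangle FEG: 71 < EG < 295.
Both must hold, so EG lies in the intersection.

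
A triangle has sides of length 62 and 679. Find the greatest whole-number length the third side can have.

740

The third side must be strictly less than 62 + 679 = 741.
The largest integer below 741 is 740.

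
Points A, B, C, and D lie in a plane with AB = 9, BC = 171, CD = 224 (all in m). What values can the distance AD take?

The maximum is all hops collinear in one direction: 9 + 171 + 224 = 404.
The longest hop is 224; the others sum to 180. Folding the others back against it leaves at least 224 − 180 = 44.

44 ≤ AD ≤ 404 m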